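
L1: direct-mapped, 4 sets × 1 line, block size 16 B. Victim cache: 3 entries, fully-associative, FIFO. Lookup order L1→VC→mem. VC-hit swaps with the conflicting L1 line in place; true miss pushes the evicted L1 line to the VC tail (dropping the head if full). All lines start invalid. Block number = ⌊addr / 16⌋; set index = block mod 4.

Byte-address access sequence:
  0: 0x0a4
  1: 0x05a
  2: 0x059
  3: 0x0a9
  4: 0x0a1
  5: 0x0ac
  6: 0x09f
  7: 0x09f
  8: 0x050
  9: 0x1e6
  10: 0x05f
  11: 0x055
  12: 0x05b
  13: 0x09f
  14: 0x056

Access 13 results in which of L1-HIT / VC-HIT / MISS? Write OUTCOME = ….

#0 0xa4→b10/s2 MISS; vc=[]
#1 0x5a→b5/s1 MISS; vc=[]
#2 0x59→b5/s1 L1-HIT; vc=[]
#3 0xa9→b10/s2 L1-HIT; vc=[]
#4 0xa1→b10/s2 L1-HIT; vc=[]
#5 0xac→b10/s2 L1-HIT; vc=[]
#6 0x9f→b9/s1 MISS; vc=[5]
#7 0x9f→b9/s1 L1-HIT; vc=[5]
#8 0x50→b5/s1 VC-HIT; vc=[9]
#9 0x1e6→b30/s2 MISS; vc=[9,10]
#10 0x5f→b5/s1 L1-HIT; vc=[9,10]
#11 0x55→b5/s1 L1-HIT; vc=[9,10]
#12 0x5b→b5/s1 L1-HIT; vc=[9,10]
#13 0x9f→b9/s1 VC-HIT; vc=[5,10]
#14 0x56→b5/s1 VC-HIT; vc=[9,10]

OUTCOME = VC-HIT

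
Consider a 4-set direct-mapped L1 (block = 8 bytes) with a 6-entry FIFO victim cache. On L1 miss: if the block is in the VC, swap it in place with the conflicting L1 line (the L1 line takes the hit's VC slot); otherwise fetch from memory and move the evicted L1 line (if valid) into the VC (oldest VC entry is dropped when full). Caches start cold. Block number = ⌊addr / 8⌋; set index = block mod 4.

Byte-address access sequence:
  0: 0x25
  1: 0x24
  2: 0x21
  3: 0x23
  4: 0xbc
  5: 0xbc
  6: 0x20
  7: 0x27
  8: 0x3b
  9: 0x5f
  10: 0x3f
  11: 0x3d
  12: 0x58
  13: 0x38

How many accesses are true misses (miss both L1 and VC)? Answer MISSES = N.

0: 0x25 (blk 4, set 0) → MISS  vc=[]
1: 0x24 (blk 4, set 0) → L1-HIT  vc=[]
2: 0x21 (blk 4, set 0) → L1-HIT  vc=[]
3: 0x23 (blk 4, set 0) → L1-HIT  vc=[]
4: 0xbc (blk 23, set 3) → MISS  vc=[]
5: 0xbc (blk 23, set 3) → L1-HIT  vc=[]
6: 0x20 (blk 4, set 0) → L1-HIT  vc=[]
7: 0x27 (blk 4, set 0) → L1-HIT  vc=[]
8: 0x3b (blk 7, set 3) → MISS  vc=[23]
9: 0x5f (blk 11, set 3) → MISS  vc=[23, 7]
10: 0x3f (blk 7, set 3) → VC-HIT  vc=[23, 11]
11: 0x3d (blk 7, set 3) → L1-HIT  vc=[23, 11]
12: 0x58 (blk 11, set 3) → VC-HIT  vc=[23, 7]
13: 0x38 (blk 7, set 3) → VC-HIT  vc=[23, 11]

MISSES = 4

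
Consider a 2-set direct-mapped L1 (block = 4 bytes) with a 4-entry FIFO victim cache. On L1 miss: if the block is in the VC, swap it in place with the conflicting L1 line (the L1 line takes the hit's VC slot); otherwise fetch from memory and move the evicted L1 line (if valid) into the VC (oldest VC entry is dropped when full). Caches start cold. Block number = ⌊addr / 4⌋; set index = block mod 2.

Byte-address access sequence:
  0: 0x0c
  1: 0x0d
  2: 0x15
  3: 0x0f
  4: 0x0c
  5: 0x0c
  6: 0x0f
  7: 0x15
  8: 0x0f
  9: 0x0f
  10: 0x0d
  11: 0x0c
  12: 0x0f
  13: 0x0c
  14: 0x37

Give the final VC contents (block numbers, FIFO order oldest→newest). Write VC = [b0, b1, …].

VC = [5, 3]

  [0] addr=0xc blk=3 s=1: MISS | VC []
  [1] addr=0xd blk=3 s=1: L1-HIT | VC []
  [2] addr=0x15 blk=5 s=1: MISS | VC [3]
  [3] addr=0xf blk=3 s=1: VC-HIT | VC [5]
  [4] addr=0xc blk=3 s=1: L1-HIT | VC [5]
  [5] addr=0xc blk=3 s=1: L1-HIT | VC [5]
  [6] addr=0xf blk=3 s=1: L1-HIT | VC [5]
  [7] addr=0x15 blk=5 s=1: VC-HIT | VC [3]
  [8] addr=0xf blk=3 s=1: VC-HIT | VC [5]
  [9] addr=0xf blk=3 s=1: L1-HIT | VC [5]
  [10] addr=0xd blk=3 s=1: L1-HIT | VC [5]
  [11] addr=0xc blk=3 s=1: L1-HIT | VC [5]
  [12] addr=0xf blk=3 s=1: L1-HIT | VC [5]
  [13] addr=0xc blk=3 s=1: L1-HIT | VC [5]
  [14] addr=0x37 blk=13 s=1: MISS | VC [5, 3]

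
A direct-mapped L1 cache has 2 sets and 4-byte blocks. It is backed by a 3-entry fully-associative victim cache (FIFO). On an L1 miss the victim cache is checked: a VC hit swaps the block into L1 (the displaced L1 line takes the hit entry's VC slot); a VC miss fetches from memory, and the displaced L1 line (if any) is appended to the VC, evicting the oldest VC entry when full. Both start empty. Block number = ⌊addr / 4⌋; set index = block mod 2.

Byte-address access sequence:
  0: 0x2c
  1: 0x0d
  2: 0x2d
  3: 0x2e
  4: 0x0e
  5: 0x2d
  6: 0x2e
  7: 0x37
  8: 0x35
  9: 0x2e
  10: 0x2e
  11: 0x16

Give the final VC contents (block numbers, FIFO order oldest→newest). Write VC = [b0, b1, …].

VC = [3, 13, 11]

  [0] addr=0x2c blk=11 s=1: MISS | VC []
  [1] addr=0xd blk=3 s=1: MISS | VC [11]
  [2] addr=0x2d blk=11 s=1: VC-HIT | VC [3]
  [3] addr=0x2e blk=11 s=1: L1-HIT | VC [3]
  [4] addr=0xe blk=3 s=1: VC-HIT | VC [11]
  [5] addr=0x2d blk=11 s=1: VC-HIT | VC [3]
  [6] addr=0x2e blk=11 s=1: L1-HIT | VC [3]
  [7] addr=0x37 blk=13 s=1: MISS | VC [3, 11]
  [8] addr=0x35 blk=13 s=1: L1-HIT | VC [3, 11]
  [9] addr=0x2e blk=11 s=1: VC-HIT | VC [3, 13]
  [10] addr=0x2e blk=11 s=1: L1-HIT | VC [3, 13]
  [11] addr=0x16 blk=5 s=1: MISS | VC [3, 13, 11]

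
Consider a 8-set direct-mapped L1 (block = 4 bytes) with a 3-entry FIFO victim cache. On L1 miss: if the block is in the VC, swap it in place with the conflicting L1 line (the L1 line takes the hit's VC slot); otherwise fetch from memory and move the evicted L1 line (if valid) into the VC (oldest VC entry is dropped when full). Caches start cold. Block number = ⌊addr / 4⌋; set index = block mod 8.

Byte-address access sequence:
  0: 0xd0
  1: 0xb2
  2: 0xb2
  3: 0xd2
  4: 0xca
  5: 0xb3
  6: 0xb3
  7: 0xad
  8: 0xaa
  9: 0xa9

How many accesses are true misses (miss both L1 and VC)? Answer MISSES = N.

MISSES = 5

#0 0xd0→b52/s4 MISS; vc=[]
#1 0xb2→b44/s4 MISS; vc=[52]
#2 0xb2→b44/s4 L1-HIT; vc=[52]
#3 0xd2→b52/s4 VC-HIT; vc=[44]
#4 0xca→b50/s2 MISS; vc=[44]
#5 0xb3→b44/s4 VC-HIT; vc=[52]
#6 0xb3→b44/s4 L1-HIT; vc=[52]
#7 0xad→b43/s3 MISS; vc=[52]
#8 0xaa→b42/s2 MISS; vc=[52,50]
#9 0xa9→b42/s2 L1-HIT; vc=[52,50]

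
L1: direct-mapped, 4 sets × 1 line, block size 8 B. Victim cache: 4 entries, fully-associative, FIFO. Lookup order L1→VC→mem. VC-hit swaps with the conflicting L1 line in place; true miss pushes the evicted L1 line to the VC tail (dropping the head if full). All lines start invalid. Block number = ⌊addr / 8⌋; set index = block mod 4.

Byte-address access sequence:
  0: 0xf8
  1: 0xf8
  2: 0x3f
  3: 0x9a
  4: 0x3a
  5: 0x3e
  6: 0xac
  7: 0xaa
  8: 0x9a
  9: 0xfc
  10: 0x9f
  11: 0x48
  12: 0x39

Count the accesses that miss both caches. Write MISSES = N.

MISSES = 5

#0 0xf8→b31/s3 MISS; vc=[]
#1 0xf8→b31/s3 L1-HIT; vc=[]
#2 0x3f→b7/s3 MISS; vc=[31]
#3 0x9a→b19/s3 MISS; vc=[31,7]
#4 0x3a→b7/s3 VC-HIT; vc=[31,19]
#5 0x3e→b7/s3 L1-HIT; vc=[31,19]
#6 0xac→b21/s1 MISS; vc=[31,19]
#7 0xaa→b21/s1 L1-HIT; vc=[31,19]
#8 0x9a→b19/s3 VC-HIT; vc=[31,7]
#9 0xfc→b31/s3 VC-HIT; vc=[19,7]
#10 0x9f→b19/s3 VC-HIT; vc=[31,7]
#11 0x48→b9/s1 MISS; vc=[31,7,21]
#12 0x39→b7/s3 VC-HIT; vc=[31,19,21]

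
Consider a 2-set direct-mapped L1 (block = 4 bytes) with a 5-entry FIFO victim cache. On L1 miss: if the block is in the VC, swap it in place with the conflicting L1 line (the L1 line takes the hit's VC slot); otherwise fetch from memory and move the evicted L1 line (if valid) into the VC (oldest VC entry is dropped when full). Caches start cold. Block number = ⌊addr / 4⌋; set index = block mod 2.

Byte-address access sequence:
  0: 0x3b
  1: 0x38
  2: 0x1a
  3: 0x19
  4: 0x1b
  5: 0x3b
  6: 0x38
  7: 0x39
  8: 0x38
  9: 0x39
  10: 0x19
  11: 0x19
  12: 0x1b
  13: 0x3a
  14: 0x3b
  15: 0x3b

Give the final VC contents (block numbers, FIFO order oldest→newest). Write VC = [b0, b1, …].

  [0] addr=0x3b blk=14 s=0: MISS | VC []
  [1] addr=0x38 blk=14 s=0: L1-HIT | VC []
  [2] addr=0x1a blk=6 s=0: MISS | VC [14]
  [3] addr=0x19 blk=6 s=0: L1-HIT | VC [14]
  [4] addr=0x1b blk=6 s=0: L1-HIT | VC [14]
  [5] addr=0x3b blk=14 s=0: VC-HIT | VC [6]
  [6] addr=0x38 blk=14 s=0: L1-HIT | VC [6]
  [7] addr=0x39 blk=14 s=0: L1-HIT | VC [6]
  [8] addr=0x38 blk=14 s=0: L1-HIT | VC [6]
  [9] addr=0x39 blk=14 s=0: L1-HIT | VC [6]
  [10] addr=0x19 blk=6 s=0: VC-HIT | VC [14]
  [11] addr=0x19 blk=6 s=0: L1-HIT | VC [14]
  [12] addr=0x1b blk=6 s=0: L1-HIT | VC [14]
  [13] addr=0x3a blk=14 s=0: VC-HIT | VC [6]
  [14] addr=0x3b blk=14 s=0: L1-HIT | VC [6]
  [15] addr=0x3b blk=14 s=0: L1-HIT | VC [6]

VC = [6]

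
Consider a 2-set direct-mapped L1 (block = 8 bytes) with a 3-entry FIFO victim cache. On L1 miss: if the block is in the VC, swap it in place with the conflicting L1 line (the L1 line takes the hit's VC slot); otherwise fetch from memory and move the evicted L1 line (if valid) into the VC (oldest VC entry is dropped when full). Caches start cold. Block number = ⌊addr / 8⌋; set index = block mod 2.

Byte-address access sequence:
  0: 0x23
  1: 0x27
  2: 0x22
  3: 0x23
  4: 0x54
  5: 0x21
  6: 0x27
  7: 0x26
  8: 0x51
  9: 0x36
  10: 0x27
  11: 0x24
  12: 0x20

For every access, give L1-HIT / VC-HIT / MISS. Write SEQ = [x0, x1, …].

SEQ = [MISS, L1-HIT, L1-HIT, L1-HIT, MISS, VC-HIT, L1-HIT, L1-HIT, VC-HIT, MISS, VC-HIT, L1-HIT, L1-HIT]

#0 0x23→b4/s0 MISS; vc=[]
#1 0x27→b4/s0 L1-HIT; vc=[]
#2 0x22→b4/s0 L1-HIT; vc=[]
#3 0x23→b4/s0 L1-HIT; vc=[]
#4 0x54→b10/s0 MISS; vc=[4]
#5 0x21→b4/s0 VC-HIT; vc=[10]
#6 0x27→b4/s0 L1-HIT; vc=[10]
#7 0x26→b4/s0 L1-HIT; vc=[10]
#8 0x51→b10/s0 VC-HIT; vc=[4]
#9 0x36→b6/s0 MISS; vc=[4,10]
#10 0x27→b4/s0 VC-HIT; vc=[6,10]
#11 0x24→b4/s0 L1-HIT; vc=[6,10]
#12 0x20→b4/s0 L1-HIT; vc=[6,10]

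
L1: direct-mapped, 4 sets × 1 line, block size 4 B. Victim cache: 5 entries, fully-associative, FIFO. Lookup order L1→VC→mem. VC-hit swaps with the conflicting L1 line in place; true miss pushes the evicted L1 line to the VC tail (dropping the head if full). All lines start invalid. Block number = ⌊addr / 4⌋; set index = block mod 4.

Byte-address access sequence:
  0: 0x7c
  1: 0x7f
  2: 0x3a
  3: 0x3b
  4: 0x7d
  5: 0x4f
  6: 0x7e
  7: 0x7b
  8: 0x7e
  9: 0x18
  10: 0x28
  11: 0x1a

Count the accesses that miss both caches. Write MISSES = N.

  [0] addr=0x7c blk=31 s=3: MISS | VC []
  [1] addr=0x7f blk=31 s=3: L1-HIT | VC []
  [2] addr=0x3a blk=14 s=2: MISS | VC []
  [3] addr=0x3b blk=14 s=2: L1-HIT | VC []
  [4] addr=0x7d blk=31 s=3: L1-HIT | VC []
  [5] addr=0x4f blk=19 s=3: MISS | VC [31]
  [6] addr=0x7e blk=31 s=3: VC-HIT | VC [19]
  [7] addr=0x7b blk=30 s=2: MISS | VC [19, 14]
  [8] addr=0x7e blk=31 s=3: L1-HIT | VC [19, 14]
  [9] addr=0x18 blk=6 s=2: MISS | VC [19, 14, 30]
  [10] addr=0x28 blk=10 s=2: MISS | VC [19, 14, 30, 6]
  [11] addr=0x1a blk=6 s=2: VC-HIT | VC [19, 14, 30, 10]

MISSES = 6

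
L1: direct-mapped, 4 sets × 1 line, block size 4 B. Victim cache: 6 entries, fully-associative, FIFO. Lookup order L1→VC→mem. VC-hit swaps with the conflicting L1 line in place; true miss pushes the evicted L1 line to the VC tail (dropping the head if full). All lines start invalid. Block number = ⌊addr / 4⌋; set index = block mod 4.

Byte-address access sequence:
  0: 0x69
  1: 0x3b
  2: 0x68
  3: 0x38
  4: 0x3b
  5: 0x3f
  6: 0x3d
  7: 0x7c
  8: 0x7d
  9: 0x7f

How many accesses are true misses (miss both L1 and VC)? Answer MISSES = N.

  [0] addr=0x69 blk=26 s=2: MISS | VC []
  [1] addr=0x3b blk=14 s=2: MISS | VC [26]
  [2] addr=0x68 blk=26 s=2: VC-HIT | VC [14]
  [3] addr=0x38 blk=14 s=2: VC-HIT | VC [26]
  [4] addr=0x3b blk=14 s=2: L1-HIT | VC [26]
  [5] addr=0x3f blk=15 s=3: MISS | VC [26]
  [6] addr=0x3d blk=15 s=3: L1-HIT | VC [26]
  [7] addr=0x7c blk=31 s=3: MISS | VC [26, 15]
  [8] addr=0x7d blk=31 s=3: L1-HIT | VC [26, 15]
  [9] addr=0x7f blk=31 s=3: L1-HIT | VC [26, 15]

MISSES = 4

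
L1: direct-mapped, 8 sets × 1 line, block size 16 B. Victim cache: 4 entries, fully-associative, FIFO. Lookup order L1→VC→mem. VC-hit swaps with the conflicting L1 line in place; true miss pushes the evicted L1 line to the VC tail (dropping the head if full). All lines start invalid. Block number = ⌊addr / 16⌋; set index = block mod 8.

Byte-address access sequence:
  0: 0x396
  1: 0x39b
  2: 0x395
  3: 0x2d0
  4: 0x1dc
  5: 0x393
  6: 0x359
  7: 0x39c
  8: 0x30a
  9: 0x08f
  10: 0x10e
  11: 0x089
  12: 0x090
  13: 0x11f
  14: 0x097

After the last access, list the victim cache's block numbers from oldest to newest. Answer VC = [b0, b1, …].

VC = [48, 16, 57, 17]

#0 0x396→b57/s1 MISS; vc=[]
#1 0x39b→b57/s1 L1-HIT; vc=[]
#2 0x395→b57/s1 L1-HIT; vc=[]
#3 0x2d0→b45/s5 MISS; vc=[]
#4 0x1dc→b29/s5 MISS; vc=[45]
#5 0x393→b57/s1 L1-HIT; vc=[45]
#6 0x359→b53/s5 MISS; vc=[45,29]
#7 0x39c→b57/s1 L1-HIT; vc=[45,29]
#8 0x30a→b48/s0 MISS; vc=[45,29]
#9 0x8f→b8/s0 MISS; vc=[45,29,48]
#10 0x10e→b16/s0 MISS; vc=[45,29,48,8]
#11 0x89→b8/s0 VC-HIT; vc=[45,29,48,16]
#12 0x90→b9/s1 MISS; vc=[29,48,16,57]
#13 0x11f→b17/s1 MISS; vc=[48,16,57,9]
#14 0x97→b9/s1 VC-HIT; vc=[48,16,57,17]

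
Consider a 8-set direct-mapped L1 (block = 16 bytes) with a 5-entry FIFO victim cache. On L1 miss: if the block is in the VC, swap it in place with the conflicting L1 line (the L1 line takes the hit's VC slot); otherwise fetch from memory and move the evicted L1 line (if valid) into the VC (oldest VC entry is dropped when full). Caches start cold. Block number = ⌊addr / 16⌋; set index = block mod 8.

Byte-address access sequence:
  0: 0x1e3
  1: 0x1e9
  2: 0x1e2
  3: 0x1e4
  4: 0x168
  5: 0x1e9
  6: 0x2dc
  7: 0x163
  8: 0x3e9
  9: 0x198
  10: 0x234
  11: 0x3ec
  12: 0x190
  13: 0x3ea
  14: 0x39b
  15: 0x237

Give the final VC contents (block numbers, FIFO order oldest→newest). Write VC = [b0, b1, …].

#0 0x1e3→b30/s6 MISS; vc=[]
#1 0x1e9→b30/s6 L1-HIT; vc=[]
#2 0x1e2→b30/s6 L1-HIT; vc=[]
#3 0x1e4→b30/s6 L1-HIT; vc=[]
#4 0x168→b22/s6 MISS; vc=[30]
#5 0x1e9→b30/s6 VC-HIT; vc=[22]
#6 0x2dc→b45/s5 MISS; vc=[22]
#7 0x163→b22/s6 VC-HIT; vc=[30]
#8 0x3e9→b62/s6 MISS; vc=[30,22]
#9 0x198→b25/s1 MISS; vc=[30,22]
#10 0x234→b35/s3 MISS; vc=[30,22]
#11 0x3ec→b62/s6 L1-HIT; vc=[30,22]
#12 0x190→b25/s1 L1-HIT; vc=[30,22]
#13 0x3ea→b62/s6 L1-HIT; vc=[30,22]
#14 0x39b→b57/s1 MISS; vc=[30,22,25]
#15 0x237→b35/s3 L1-HIT; vc=[30,22,25]

VC = [30, 22, 25]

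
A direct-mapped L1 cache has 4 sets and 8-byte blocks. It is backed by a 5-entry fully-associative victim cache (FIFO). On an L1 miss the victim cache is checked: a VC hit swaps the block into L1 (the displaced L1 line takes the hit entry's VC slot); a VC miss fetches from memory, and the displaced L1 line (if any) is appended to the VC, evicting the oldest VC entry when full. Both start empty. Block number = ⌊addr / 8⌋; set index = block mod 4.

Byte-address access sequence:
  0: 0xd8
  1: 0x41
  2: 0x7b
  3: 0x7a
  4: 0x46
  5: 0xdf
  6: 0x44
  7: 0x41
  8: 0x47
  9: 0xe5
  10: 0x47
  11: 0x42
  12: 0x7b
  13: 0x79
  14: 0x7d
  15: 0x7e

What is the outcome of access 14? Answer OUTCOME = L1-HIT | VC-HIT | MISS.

0: 0xd8 (blk 27, set 3) → MISS  vc=[]
1: 0x41 (blk 8, set 0) → MISS  vc=[]
2: 0x7b (blk 15, set 3) → MISS  vc=[27]
3: 0x7a (blk 15, set 3) → L1-HIT  vc=[27]
4: 0x46 (blk 8, set 0) → L1-HIT  vc=[27]
5: 0xdf (blk 27, set 3) → VC-HIT  vc=[15]
6: 0x44 (blk 8, set 0) → L1-HIT  vc=[15]
7: 0x41 (blk 8, set 0) → L1-HIT  vc=[15]
8: 0x47 (blk 8, set 0) → L1-HIT  vc=[15]
9: 0xe5 (blk 28, set 0) → MISS  vc=[15, 8]
10: 0x47 (blk 8, set 0) → VC-HIT  vc=[15, 28]
11: 0x42 (blk 8, set 0) → L1-HIT  vc=[15, 28]
12: 0x7b (blk 15, set 3) → VC-HIT  vc=[27, 28]
13: 0x79 (blk 15, set 3) → L1-HIT  vc=[27, 28]
14: 0x7d (blk 15, set 3) → L1-HIT  vc=[27, 28]
15: 0x7e (blk 15, set 3) → L1-HIT  vc=[27, 28]

OUTCOME = L1-HIT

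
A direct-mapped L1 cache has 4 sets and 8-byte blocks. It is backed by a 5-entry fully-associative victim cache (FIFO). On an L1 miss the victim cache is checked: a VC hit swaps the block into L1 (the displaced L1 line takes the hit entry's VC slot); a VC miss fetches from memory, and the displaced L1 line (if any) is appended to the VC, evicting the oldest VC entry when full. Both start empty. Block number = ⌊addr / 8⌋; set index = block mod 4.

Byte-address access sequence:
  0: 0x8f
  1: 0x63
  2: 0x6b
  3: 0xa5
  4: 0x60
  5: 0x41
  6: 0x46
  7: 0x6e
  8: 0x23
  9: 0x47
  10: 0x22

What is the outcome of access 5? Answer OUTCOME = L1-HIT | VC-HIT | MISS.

OUTCOME = MISS

  [0] addr=0x8f blk=17 s=1: MISS | VC []
  [1] addr=0x63 blk=12 s=0: MISS | VC []
  [2] addr=0x6b blk=13 s=1: MISS | VC [17]
  [3] addr=0xa5 blk=20 s=0: MISS | VC [17, 12]
  [4] addr=0x60 blk=12 s=0: VC-HIT | VC [17, 20]
  [5] addr=0x41 blk=8 s=0: MISS | VC [17, 20, 12]
  [6] addr=0x46 blk=8 s=0: L1-HIT | VC [17, 20, 12]
  [7] addr=0x6e blk=13 s=1: L1-HIT | VC [17, 20, 12]
  [8] addr=0x23 blk=4 s=0: MISS | VC [17, 20, 12, 8]
  [9] addr=0x47 blk=8 s=0: VC-HIT | VC [17, 20, 12, 4]
  [10] addr=0x22 blk=4 s=0: VC-HIT | VC [17, 20, 12, 8]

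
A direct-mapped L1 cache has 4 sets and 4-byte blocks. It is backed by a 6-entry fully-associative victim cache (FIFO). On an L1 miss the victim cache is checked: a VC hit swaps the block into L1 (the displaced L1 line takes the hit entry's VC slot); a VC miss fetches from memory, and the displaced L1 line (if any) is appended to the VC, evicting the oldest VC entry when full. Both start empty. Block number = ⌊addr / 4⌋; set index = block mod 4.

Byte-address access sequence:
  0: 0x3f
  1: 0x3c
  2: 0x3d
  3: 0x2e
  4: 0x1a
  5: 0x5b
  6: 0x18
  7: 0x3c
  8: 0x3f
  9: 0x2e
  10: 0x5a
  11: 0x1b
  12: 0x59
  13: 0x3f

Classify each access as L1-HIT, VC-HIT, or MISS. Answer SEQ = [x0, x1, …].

#0 0x3f→b15/s3 MISS; vc=[]
#1 0x3c→b15/s3 L1-HIT; vc=[]
#2 0x3d→b15/s3 L1-HIT; vc=[]
#3 0x2e→b11/s3 MISS; vc=[15]
#4 0x1a→b6/s2 MISS; vc=[15]
#5 0x5b→b22/s2 MISS; vc=[15,6]
#6 0x18→b6/s2 VC-HIT; vc=[15,22]
#7 0x3c→b15/s3 VC-HIT; vc=[11,22]
#8 0x3f→b15/s3 L1-HIT; vc=[11,22]
#9 0x2e→b11/s3 VC-HIT; vc=[15,22]
#10 0x5a→b22/s2 VC-HIT; vc=[15,6]
#11 0x1b→b6/s2 VC-HIT; vc=[15,22]
#12 0x59→b22/s2 VC-HIT; vc=[15,6]
#13 0x3f→b15/s3 VC-HIT; vc=[11,6]

SEQ = [MISS, L1-HIT, L1-HIT, MISS, MISS, MISS, VC-HIT, VC-HIT, L1-HIT, VC-HIT, VC-HIT, VC-HIT, VC-HIT, VC-HIT]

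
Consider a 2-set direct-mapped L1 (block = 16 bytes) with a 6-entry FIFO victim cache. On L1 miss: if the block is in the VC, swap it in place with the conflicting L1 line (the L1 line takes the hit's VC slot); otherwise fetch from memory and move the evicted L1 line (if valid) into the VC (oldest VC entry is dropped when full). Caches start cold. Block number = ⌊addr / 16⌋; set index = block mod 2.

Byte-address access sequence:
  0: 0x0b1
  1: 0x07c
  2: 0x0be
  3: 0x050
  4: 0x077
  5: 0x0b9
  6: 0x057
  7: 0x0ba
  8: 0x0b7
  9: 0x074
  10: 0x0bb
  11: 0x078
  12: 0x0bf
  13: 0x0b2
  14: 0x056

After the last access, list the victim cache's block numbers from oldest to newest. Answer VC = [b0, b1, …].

0: 0xb1 (blk 11, set 1) → MISS  vc=[]
1: 0x7c (blk 7, set 1) → MISS  vc=[11]
2: 0xbe (blk 11, set 1) → VC-HIT  vc=[7]
3: 0x50 (blk 5, set 1) → MISS  vc=[7, 11]
4: 0x77 (blk 7, set 1) → VC-HIT  vc=[5, 11]
5: 0xb9 (blk 11, set 1) → VC-HIT  vc=[5, 7]
6: 0x57 (blk 5, set 1) → VC-HIT  vc=[11, 7]
7: 0xba (blk 11, set 1) → VC-HIT  vc=[5, 7]
8: 0xb7 (blk 11, set 1) → L1-HIT  vc=[5, 7]
9: 0x74 (blk 7, set 1) → VC-HIT  vc=[5, 11]
10: 0xbb (blk 11, set 1) → VC-HIT  vc=[5, 7]
11: 0x78 (blk 7, set 1) → VC-HIT  vc=[5, 11]
12: 0xbf (blk 11, set 1) → VC-HIT  vc=[5, 7]
13: 0xb2 (blk 11, set 1) → L1-HIT  vc=[5, 7]
14: 0x56 (blk 5, set 1) → VC-HIT  vc=[11, 7]

VC = [11, 7]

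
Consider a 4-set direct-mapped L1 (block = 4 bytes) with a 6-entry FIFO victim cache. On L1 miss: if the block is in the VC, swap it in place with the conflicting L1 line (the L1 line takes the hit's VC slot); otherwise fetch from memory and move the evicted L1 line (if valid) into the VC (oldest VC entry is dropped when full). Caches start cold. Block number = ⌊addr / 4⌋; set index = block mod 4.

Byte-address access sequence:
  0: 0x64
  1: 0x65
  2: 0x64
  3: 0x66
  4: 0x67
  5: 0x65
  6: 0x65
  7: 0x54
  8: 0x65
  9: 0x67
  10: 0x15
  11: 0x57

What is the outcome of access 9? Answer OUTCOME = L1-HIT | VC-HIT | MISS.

OUTCOME = L1-HIT

  [0] addr=0x64 blk=25 s=1: MISS | VC []
  [1] addr=0x65 blk=25 s=1: L1-HIT | VC []
  [2] addr=0x64 blk=25 s=1: L1-HIT | VC []
  [3] addr=0x66 blk=25 s=1: L1-HIT | VC []
  [4] addr=0x67 blk=25 s=1: L1-HIT | VC []
  [5] addr=0x65 blk=25 s=1: L1-HIT | VC []
  [6] addr=0x65 blk=25 s=1: L1-HIT | VC []
  [7] addr=0x54 blk=21 s=1: MISS | VC [25]
  [8] addr=0x65 blk=25 s=1: VC-HIT | VC [21]
  [9] addr=0x67 blk=25 s=1: L1-HIT | VC [21]
  [10] addr=0x15 blk=5 s=1: MISS | VC [21, 25]
  [11] addr=0x57 blk=21 s=1: VC-HIT | VC [5, 25]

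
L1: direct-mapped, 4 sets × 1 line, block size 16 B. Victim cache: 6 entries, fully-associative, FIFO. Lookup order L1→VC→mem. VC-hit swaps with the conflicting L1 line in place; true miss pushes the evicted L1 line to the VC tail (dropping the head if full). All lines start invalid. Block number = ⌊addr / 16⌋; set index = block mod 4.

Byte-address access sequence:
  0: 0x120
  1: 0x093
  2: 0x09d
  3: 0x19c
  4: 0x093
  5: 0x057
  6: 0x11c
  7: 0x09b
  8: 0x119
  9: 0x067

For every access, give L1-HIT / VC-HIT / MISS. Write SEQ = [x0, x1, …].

0: 0x120 (blk 18, set 2) → MISS  vc=[]
1: 0x93 (blk 9, set 1) → MISS  vc=[]
2: 0x9d (blk 9, set 1) → L1-HIT  vc=[]
3: 0x19c (blk 25, set 1) → MISS  vc=[9]
4: 0x93 (blk 9, set 1) → VC-HIT  vc=[25]
5: 0x57 (blk 5, set 1) → MISS  vc=[25, 9]
6: 0x11c (blk 17, set 1) → MISS  vc=[25, 9, 5]
7: 0x9b (blk 9, set 1) → VC-HIT  vc=[25, 17, 5]
8: 0x119 (blk 17, set 1) → VC-HIT  vc=[25, 9, 5]
9: 0x67 (blk 6, set 2) → MISS  vc=[25, 9, 5, 18]

SEQ = [MISS, MISS, L1-HIT, MISS, VC-HIT, MISS, MISS, VC-HIT, VC-HIT, MISS]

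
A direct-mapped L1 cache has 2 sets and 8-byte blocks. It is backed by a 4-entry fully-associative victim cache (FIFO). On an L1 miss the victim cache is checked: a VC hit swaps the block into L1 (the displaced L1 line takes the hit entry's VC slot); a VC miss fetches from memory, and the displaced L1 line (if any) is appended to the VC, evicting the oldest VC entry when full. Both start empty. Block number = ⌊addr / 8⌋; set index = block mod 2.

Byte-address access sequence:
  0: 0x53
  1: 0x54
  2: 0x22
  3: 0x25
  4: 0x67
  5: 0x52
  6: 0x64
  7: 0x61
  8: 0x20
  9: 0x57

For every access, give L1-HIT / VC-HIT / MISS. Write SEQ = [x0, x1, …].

SEQ = [MISS, L1-HIT, MISS, L1-HIT, MISS, VC-HIT, VC-HIT, L1-HIT, VC-HIT, VC-HIT]

0: 0x53 (blk 10, set 0) → MISS  vc=[]
1: 0x54 (blk 10, set 0) → L1-HIT  vc=[]
2: 0x22 (blk 4, set 0) → MISS  vc=[10]
3: 0x25 (blk 4, set 0) → L1-HIT  vc=[10]
4: 0x67 (blk 12, set 0) → MISS  vc=[10, 4]
5: 0x52 (blk 10, set 0) → VC-HIT  vc=[12, 4]
6: 0x64 (blk 12, set 0) → VC-HIT  vc=[10, 4]
7: 0x61 (blk 12, set 0) → L1-HIT  vc=[10, 4]
8: 0x20 (blk 4, set 0) → VC-HIT  vc=[10, 12]
9: 0x57 (blk 10, set 0) → VC-HIT  vc=[4, 12]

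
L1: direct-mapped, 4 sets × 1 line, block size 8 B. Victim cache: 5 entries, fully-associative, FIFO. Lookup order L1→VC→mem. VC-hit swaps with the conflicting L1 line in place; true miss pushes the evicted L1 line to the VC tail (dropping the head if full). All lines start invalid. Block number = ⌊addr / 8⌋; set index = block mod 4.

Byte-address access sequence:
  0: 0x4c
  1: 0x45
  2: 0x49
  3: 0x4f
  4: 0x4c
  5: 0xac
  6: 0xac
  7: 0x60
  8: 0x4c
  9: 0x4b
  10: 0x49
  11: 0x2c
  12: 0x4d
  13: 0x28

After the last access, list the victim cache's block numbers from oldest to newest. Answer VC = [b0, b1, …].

VC = [21, 8, 9]

0: 0x4c (blk 9, set 1) → MISS  vc=[]
1: 0x45 (blk 8, set 0) → MISS  vc=[]
2: 0x49 (blk 9, set 1) → L1-HIT  vc=[]
3: 0x4f (blk 9, set 1) → L1-HIT  vc=[]
4: 0x4c (blk 9, set 1) → L1-HIT  vc=[]
5: 0xac (blk 21, set 1) → MISS  vc=[9]
6: 0xac (blk 21, set 1) → L1-HIT  vc=[9]
7: 0x60 (blk 12, set 0) → MISS  vc=[9, 8]
8: 0x4c (blk 9, set 1) → VC-HIT  vc=[21, 8]
9: 0x4b (blk 9, set 1) → L1-HIT  vc=[21, 8]
10: 0x49 (blk 9, set 1) → L1-HIT  vc=[21, 8]
11: 0x2c (blk 5, set 1) → MISS  vc=[21, 8, 9]
12: 0x4d (blk 9, set 1) → VC-HIT  vc=[21, 8, 5]
13: 0x28 (blk 5, set 1) → VC-HIT  vc=[21, 8, 9]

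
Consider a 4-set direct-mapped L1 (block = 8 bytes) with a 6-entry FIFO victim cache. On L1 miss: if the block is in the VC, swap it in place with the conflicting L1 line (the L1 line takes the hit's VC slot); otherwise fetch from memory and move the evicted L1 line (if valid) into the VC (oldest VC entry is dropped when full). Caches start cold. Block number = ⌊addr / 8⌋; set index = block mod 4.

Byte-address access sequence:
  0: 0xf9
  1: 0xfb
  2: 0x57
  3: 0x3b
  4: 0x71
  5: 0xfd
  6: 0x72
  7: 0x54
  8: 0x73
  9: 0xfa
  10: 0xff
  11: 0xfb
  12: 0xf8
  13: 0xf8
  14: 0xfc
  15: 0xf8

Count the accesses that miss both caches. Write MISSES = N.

MISSES = 4

#0 0xf9→b31/s3 MISS; vc=[]
#1 0xfb→b31/s3 L1-HIT; vc=[]
#2 0x57→b10/s2 MISS; vc=[]
#3 0x3b→b7/s3 MISS; vc=[31]
#4 0x71→b14/s2 MISS; vc=[31,10]
#5 0xfd→b31/s3 VC-HIT; vc=[7,10]
#6 0x72→b14/s2 L1-HIT; vc=[7,10]
#7 0x54→b10/s2 VC-HIT; vc=[7,14]
#8 0x73→b14/s2 VC-HIT; vc=[7,10]
#9 0xfa→b31/s3 L1-HIT; vc=[7,10]
#10 0xff→b31/s3 L1-HIT; vc=[7,10]
#11 0xfb→b31/s3 L1-HIT; vc=[7,10]
#12 0xf8→b31/s3 L1-HIT; vc=[7,10]
#13 0xf8→b31/s3 L1-HIT; vc=[7,10]
#14 0xfc→b31/s3 L1-HIT; vc=[7,10]
#15 0xf8→b31/s3 L1-HIT; vc=[7,10]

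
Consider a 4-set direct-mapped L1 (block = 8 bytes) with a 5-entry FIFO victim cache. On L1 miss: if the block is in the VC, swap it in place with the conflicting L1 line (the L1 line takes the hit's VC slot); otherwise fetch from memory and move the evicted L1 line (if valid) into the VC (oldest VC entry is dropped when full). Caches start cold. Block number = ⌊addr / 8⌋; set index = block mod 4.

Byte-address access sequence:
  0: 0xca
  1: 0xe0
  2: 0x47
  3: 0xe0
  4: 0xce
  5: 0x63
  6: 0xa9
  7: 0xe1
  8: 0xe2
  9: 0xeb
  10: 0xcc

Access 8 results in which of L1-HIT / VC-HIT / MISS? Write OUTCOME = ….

0: 0xca (blk 25, set 1) → MISS  vc=[]
1: 0xe0 (blk 28, set 0) → MISS  vc=[]
2: 0x47 (blk 8, set 0) → MISS  vc=[28]
3: 0xe0 (blk 28, set 0) → VC-HIT  vc=[8]
4: 0xce (blk 25, set 1) → L1-HIT  vc=[8]
5: 0x63 (blk 12, set 0) → MISS  vc=[8, 28]
6: 0xa9 (blk 21, set 1) → MISS  vc=[8, 28, 25]
7: 0xe1 (blk 28, set 0) → VC-HIT  vc=[8, 12, 25]
8: 0xe2 (blk 28, set 0) → L1-HIT  vc=[8, 12, 25]
9: 0xeb (blk 29, set 1) → MISS  vc=[8, 12, 25, 21]
10: 0xcc (blk 25, set 1) → VC-HIT  vc=[8, 12, 29, 21]

OUTCOME = L1-HIT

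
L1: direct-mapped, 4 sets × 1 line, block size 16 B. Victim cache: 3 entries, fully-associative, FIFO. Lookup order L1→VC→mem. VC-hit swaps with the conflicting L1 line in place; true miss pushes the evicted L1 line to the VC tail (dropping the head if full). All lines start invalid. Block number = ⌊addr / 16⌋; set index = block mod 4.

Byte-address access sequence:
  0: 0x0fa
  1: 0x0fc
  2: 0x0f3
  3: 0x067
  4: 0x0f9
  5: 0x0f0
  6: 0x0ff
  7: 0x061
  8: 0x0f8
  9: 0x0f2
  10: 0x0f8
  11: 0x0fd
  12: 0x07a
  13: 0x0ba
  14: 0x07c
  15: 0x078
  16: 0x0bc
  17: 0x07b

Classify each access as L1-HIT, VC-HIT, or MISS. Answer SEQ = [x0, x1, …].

SEQ = [MISS, L1-HIT, L1-HIT, MISS, L1-HIT, L1-HIT, L1-HIT, L1-HIT, L1-HIT, L1-HIT, L1-HIT, L1-HIT, MISS, MISS, VC-HIT, L1-HIT, VC-HIT, VC-HIT]

#0 0xfa→b15/s3 MISS; vc=[]
#1 0xfc→b15/s3 L1-HIT; vc=[]
#2 0xf3→b15/s3 L1-HIT; vc=[]
#3 0x67→b6/s2 MISS; vc=[]
#4 0xf9→b15/s3 L1-HIT; vc=[]
#5 0xf0→b15/s3 L1-HIT; vc=[]
#6 0xff→b15/s3 L1-HIT; vc=[]
#7 0x61→b6/s2 L1-HIT; vc=[]
#8 0xf8→b15/s3 L1-HIT; vc=[]
#9 0xf2→b15/s3 L1-HIT; vc=[]
#10 0xf8→b15/s3 L1-HIT; vc=[]
#11 0xfd→b15/s3 L1-HIT; vc=[]
#12 0x7a→b7/s3 MISS; vc=[15]
#13 0xba→b11/s3 MISS; vc=[15,7]
#14 0x7c→b7/s3 VC-HIT; vc=[15,11]
#15 0x78→b7/s3 L1-HIT; vc=[15,11]
#16 0xbc→b11/s3 VC-HIT; vc=[15,7]
#17 0x7b→b7/s3 VC-HIT; vc=[15,11]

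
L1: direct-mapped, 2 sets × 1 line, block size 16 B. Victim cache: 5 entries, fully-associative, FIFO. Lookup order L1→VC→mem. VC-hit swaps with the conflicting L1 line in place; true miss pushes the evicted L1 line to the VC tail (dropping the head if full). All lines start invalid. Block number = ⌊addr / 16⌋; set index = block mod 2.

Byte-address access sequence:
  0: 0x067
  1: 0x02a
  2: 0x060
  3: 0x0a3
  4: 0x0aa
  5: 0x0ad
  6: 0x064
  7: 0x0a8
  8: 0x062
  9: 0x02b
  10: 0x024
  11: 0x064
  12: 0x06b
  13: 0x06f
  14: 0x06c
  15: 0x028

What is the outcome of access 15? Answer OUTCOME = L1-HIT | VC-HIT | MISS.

OUTCOME = VC-HIT

#0 0x67→b6/s0 MISS; vc=[]
#1 0x2a→b2/s0 MISS; vc=[6]
#2 0x60→b6/s0 VC-HIT; vc=[2]
#3 0xa3→b10/s0 MISS; vc=[2,6]
#4 0xaa→b10/s0 L1-HIT; vc=[2,6]
#5 0xad→b10/s0 L1-HIT; vc=[2,6]
#6 0x64→b6/s0 VC-HIT; vc=[2,10]
#7 0xa8→b10/s0 VC-HIT; vc=[2,6]
#8 0x62→b6/s0 VC-HIT; vc=[2,10]
#9 0x2b→b2/s0 VC-HIT; vc=[6,10]
#10 0x24→b2/s0 L1-HIT; vc=[6,10]
#11 0x64→b6/s0 VC-HIT; vc=[2,10]
#12 0x6b→b6/s0 L1-HIT; vc=[2,10]
#13 0x6f→b6/s0 L1-HIT; vc=[2,10]
#14 0x6c→b6/s0 L1-HIT; vc=[2,10]
#15 0x28→b2/s0 VC-HIT; vc=[6,10]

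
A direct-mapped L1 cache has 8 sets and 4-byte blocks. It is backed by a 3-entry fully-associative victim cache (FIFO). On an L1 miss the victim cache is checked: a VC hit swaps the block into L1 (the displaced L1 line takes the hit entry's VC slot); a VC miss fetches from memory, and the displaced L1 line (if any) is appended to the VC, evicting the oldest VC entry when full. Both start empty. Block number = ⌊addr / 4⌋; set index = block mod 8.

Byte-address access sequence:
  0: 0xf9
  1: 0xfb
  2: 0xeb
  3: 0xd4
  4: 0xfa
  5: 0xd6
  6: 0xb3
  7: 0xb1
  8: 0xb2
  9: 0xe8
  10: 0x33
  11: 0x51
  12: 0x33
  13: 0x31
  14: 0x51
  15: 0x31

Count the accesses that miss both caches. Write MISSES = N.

MISSES = 6

#0 0xf9→b62/s6 MISS; vc=[]
#1 0xfb→b62/s6 L1-HIT; vc=[]
#2 0xeb→b58/s2 MISS; vc=[]
#3 0xd4→b53/s5 MISS; vc=[]
#4 0xfa→b62/s6 L1-HIT; vc=[]
#5 0xd6→b53/s5 L1-HIT; vc=[]
#6 0xb3→b44/s4 MISS; vc=[]
#7 0xb1→b44/s4 L1-HIT; vc=[]
#8 0xb2→b44/s4 L1-HIT; vc=[]
#9 0xe8→b58/s2 L1-HIT; vc=[]
#10 0x33→b12/s4 MISS; vc=[44]
#11 0x51→b20/s4 MISS; vc=[44,12]
#12 0x33→b12/s4 VC-HIT; vc=[44,20]
#13 0x31→b12/s4 L1-HIT; vc=[44,20]
#14 0x51→b20/s4 VC-HIT; vc=[44,12]
#15 0x31→b12/s4 VC-HIT; vc=[44,20]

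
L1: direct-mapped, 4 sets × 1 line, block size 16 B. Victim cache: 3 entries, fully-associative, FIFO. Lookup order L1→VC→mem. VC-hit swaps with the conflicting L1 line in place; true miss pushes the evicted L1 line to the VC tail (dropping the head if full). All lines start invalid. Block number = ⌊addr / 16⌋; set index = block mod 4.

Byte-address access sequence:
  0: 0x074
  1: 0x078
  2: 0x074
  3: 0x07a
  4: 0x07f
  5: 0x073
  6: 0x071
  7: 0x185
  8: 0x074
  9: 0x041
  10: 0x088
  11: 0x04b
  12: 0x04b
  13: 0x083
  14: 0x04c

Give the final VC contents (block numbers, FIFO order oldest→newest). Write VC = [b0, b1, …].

VC = [24, 8]

  [0] addr=0x74 blk=7 s=3: MISS | VC []
  [1] addr=0x78 blk=7 s=3: L1-HIT | VC []
  [2] addr=0x74 blk=7 s=3: L1-HIT | VC []
  [3] addr=0x7a blk=7 s=3: L1-HIT | VC []
  [4] addr=0x7f blk=7 s=3: L1-HIT | VC []
  [5] addr=0x73 blk=7 s=3: L1-HIT | VC []
  [6] addr=0x71 blk=7 s=3: L1-HIT | VC []
  [7] addr=0x185 blk=24 s=0: MISS | VC []
  [8] addr=0x74 blk=7 s=3: L1-HIT | VC []
  [9] addr=0x41 blk=4 s=0: MISS | VC [24]
  [10] addr=0x88 blk=8 s=0: MISS | VC [24, 4]
  [11] addr=0x4b blk=4 s=0: VC-HIT | VC [24, 8]
  [12] addr=0x4b blk=4 s=0: L1-HIT | VC [24, 8]
  [13] addr=0x83 blk=8 s=0: VC-HIT | VC [24, 4]
  [14] addr=0x4c blk=4 s=0: VC-HIT | VC [24, 8]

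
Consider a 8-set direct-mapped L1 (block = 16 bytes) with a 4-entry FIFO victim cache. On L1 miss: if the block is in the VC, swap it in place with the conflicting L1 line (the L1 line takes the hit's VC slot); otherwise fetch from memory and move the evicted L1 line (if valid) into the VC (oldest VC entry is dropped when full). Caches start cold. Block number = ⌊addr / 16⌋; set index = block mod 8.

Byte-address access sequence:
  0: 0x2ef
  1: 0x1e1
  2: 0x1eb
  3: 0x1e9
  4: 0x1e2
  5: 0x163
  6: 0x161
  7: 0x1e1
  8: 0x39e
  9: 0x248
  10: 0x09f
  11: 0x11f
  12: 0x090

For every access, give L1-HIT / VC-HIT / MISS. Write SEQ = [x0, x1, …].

SEQ = [MISS, MISS, L1-HIT, L1-HIT, L1-HIT, MISS, L1-HIT, VC-HIT, MISS, MISS, MISS, MISS, VC-HIT]

  [0] addr=0x2ef blk=46 s=6: MISS | VC []
  [1] addr=0x1e1 blk=30 s=6: MISS | VC [46]
  [2] addr=0x1eb blk=30 s=6: L1-HIT | VC [46]
  [3] addr=0x1e9 blk=30 s=6: L1-HIT | VC [46]
  [4] addr=0x1e2 blk=30 s=6: L1-HIT | VC [46]
  [5] addr=0x163 blk=22 s=6: MISS | VC [46, 30]
  [6] addr=0x161 blk=22 s=6: L1-HIT | VC [46, 30]
  [7] addr=0x1e1 blk=30 s=6: VC-HIT | VC [46, 22]
  [8] addr=0x39e blk=57 s=1: MISS | VC [46, 22]
  [9] addr=0x248 blk=36 s=4: MISS | VC [46, 22]
  [10] addr=0x9f blk=9 s=1: MISS | VC [46, 22, 57]
  [11] addr=0x11f blk=17 s=1: MISS | VC [46, 22, 57, 9]
  [12] addr=0x90 blk=9 s=1: VC-HIT | VC [46, 22, 57, 17]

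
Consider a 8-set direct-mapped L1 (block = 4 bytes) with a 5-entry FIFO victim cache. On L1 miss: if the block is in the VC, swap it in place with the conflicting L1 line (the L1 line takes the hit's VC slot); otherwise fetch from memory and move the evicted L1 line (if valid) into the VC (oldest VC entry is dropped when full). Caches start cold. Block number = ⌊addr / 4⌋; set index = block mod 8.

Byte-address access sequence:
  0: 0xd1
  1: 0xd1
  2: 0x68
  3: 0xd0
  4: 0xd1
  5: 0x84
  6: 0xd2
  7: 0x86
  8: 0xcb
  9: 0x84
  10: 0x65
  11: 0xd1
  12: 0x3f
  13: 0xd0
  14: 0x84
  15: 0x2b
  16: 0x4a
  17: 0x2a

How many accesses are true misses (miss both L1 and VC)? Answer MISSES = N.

  [0] addr=0xd1 blk=52 s=4: MISS | VC []
  [1] addr=0xd1 blk=52 s=4: L1-HIT | VC []
  [2] addr=0x68 blk=26 s=2: MISS | VC []
  [3] addr=0xd0 blk=52 s=4: L1-HIT | VC []
  [4] addr=0xd1 blk=52 s=4: L1-HIT | VC []
  [5] addr=0x84 blk=33 s=1: MISS | VC []
  [6] addr=0xd2 blk=52 s=4: L1-HIT | VC []
  [7] addr=0x86 blk=33 s=1: L1-HIT | VC []
  [8] addr=0xcb blk=50 s=2: MISS | VC [26]
  [9] addr=0x84 blk=33 s=1: L1-HIT | VC [26]
  [10] addr=0x65 blk=25 s=1: MISS | VC [26, 33]
  [11] addr=0xd1 blk=52 s=4: L1-HIT | VC [26, 33]
  [12] addr=0x3f blk=15 s=7: MISS | VC [26, 33]
  [13] addr=0xd0 blk=52 s=4: L1-HIT | VC [26, 33]
  [14] addr=0x84 blk=33 s=1: VC-HIT | VC [26, 25]
  [15] addr=0x2b blk=10 s=2: MISS | VC [26, 25, 50]
  [16] addr=0x4a blk=18 s=2: MISS | VC [26, 25, 50, 10]
  [17] addr=0x2a blk=10 s=2: VC-HIT | VC [26, 25, 50, 18]

MISSES = 8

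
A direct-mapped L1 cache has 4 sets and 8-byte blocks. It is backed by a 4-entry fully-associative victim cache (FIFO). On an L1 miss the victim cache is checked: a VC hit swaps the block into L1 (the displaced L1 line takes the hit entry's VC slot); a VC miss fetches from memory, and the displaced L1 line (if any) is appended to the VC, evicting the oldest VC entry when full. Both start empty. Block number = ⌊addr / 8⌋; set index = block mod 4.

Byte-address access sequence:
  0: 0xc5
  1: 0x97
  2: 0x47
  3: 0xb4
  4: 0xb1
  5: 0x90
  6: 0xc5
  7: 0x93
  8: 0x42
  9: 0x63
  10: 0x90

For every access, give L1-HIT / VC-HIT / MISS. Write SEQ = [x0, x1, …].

SEQ = [MISS, MISS, MISS, MISS, L1-HIT, VC-HIT, VC-HIT, L1-HIT, VC-HIT, MISS, L1-HIT]

0: 0xc5 (blk 24, set 0) → MISS  vc=[]
1: 0x97 (blk 18, set 2) → MISS  vc=[]
2: 0x47 (blk 8, set 0) → MISS  vc=[24]
3: 0xb4 (blk 22, set 2) → MISS  vc=[24, 18]
4: 0xb1 (blk 22, set 2) → L1-HIT  vc=[24, 18]
5: 0x90 (blk 18, set 2) → VC-HIT  vc=[24, 22]
6: 0xc5 (blk 24, set 0) → VC-HIT  vc=[8, 22]
7: 0x93 (blk 18, set 2) → L1-HIT  vc=[8, 22]
8: 0x42 (blk 8, set 0) → VC-HIT  vc=[24, 22]
9: 0x63 (blk 12, set 0) → MISS  vc=[24, 22, 8]
10: 0x90 (blk 18, set 2) → L1-HIT  vc=[24, 22, 8]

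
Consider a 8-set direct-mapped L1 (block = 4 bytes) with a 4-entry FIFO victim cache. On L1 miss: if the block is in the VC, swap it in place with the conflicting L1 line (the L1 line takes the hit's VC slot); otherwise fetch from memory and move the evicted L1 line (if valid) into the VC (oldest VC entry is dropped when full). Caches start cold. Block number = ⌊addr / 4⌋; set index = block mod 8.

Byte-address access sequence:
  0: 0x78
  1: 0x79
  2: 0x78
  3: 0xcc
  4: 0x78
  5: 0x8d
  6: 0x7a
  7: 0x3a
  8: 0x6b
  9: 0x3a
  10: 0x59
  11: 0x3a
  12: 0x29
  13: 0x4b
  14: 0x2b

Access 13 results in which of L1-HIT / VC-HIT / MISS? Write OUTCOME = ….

OUTCOME = MISS

#0 0x78→b30/s6 MISS; vc=[]
#1 0x79→b30/s6 L1-HIT; vc=[]
#2 0x78→b30/s6 L1-HIT; vc=[]
#3 0xcc→b51/s3 MISS; vc=[]
#4 0x78→b30/s6 L1-HIT; vc=[]
#5 0x8d→b35/s3 MISS; vc=[51]
#6 0x7a→b30/s6 L1-HIT; vc=[51]
#7 0x3a→b14/s6 MISS; vc=[51,30]
#8 0x6b→b26/s2 MISS; vc=[51,30]
#9 0x3a→b14/s6 L1-HIT; vc=[51,30]
#10 0x59→b22/s6 MISS; vc=[51,30,14]
#11 0x3a→b14/s6 VC-HIT; vc=[51,30,22]
#12 0x29→b10/s2 MISS; vc=[51,30,22,26]
#13 0x4b→b18/s2 MISS; vc=[30,22,26,10]
#14 0x2b→b10/s2 VC-HIT; vc=[30,22,26,18]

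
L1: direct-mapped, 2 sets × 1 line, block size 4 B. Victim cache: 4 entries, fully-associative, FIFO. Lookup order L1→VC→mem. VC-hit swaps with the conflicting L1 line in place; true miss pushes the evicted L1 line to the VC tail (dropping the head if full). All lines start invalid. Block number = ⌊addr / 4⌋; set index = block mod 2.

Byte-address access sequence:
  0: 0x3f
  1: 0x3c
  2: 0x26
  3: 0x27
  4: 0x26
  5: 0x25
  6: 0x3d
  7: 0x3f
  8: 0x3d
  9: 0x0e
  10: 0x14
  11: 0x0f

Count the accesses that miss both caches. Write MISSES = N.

#0 0x3f→b15/s1 MISS; vc=[]
#1 0x3c→b15/s1 L1-HIT; vc=[]
#2 0x26→b9/s1 MISS; vc=[15]
#3 0x27→b9/s1 L1-HIT; vc=[15]
#4 0x26→b9/s1 L1-HIT; vc=[15]
#5 0x25→b9/s1 L1-HIT; vc=[15]
#6 0x3d→b15/s1 VC-HIT; vc=[9]
#7 0x3f→b15/s1 L1-HIT; vc=[9]
#8 0x3d→b15/s1 L1-HIT; vc=[9]
#9 0xe→b3/s1 MISS; vc=[9,15]
#10 0x14→b5/s1 MISS; vc=[9,15,3]
#11 0xf→b3/s1 VC-HIT; vc=[9,15,5]

MISSES = 4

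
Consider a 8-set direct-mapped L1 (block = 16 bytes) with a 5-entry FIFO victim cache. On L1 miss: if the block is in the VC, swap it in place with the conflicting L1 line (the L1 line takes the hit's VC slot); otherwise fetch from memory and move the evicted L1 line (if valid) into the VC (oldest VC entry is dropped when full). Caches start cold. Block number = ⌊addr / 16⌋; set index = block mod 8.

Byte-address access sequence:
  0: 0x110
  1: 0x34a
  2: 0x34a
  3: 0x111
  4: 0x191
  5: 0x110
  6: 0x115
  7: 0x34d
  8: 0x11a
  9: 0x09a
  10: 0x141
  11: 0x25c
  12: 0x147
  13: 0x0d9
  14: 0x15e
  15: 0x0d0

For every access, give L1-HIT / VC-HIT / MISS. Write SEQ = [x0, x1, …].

SEQ = [MISS, MISS, L1-HIT, L1-HIT, MISS, VC-HIT, L1-HIT, L1-HIT, L1-HIT, MISS, MISS, MISS, L1-HIT, MISS, MISS, VC-HIT]

  [0] addr=0x110 blk=17 s=1: MISS | VC []
  [1] addr=0x34a blk=52 s=4: MISS | VC []
  [2] addr=0x34a blk=52 s=4: L1-HIT | VC []
  [3] addr=0x111 blk=17 s=1: L1-HIT | VC []
  [4] addr=0x191 blk=25 s=1: MISS | VC [17]
  [5] addr=0x110 blk=17 s=1: VC-HIT | VC [25]
  [6] addr=0x115 blk=17 s=1: L1-HIT | VC [25]
  [7] addr=0x34d blk=52 s=4: L1-HIT | VC [25]
  [8] addr=0x11a blk=17 s=1: L1-HIT | VC [25]
  [9] addr=0x9a blk=9 s=1: MISS | VC [25, 17]
  [10] addr=0x141 blk=20 s=4: MISS | VC [25, 17, 52]
  [11] addr=0x25c blk=37 s=5: MISS | VC [25, 17, 52]
  [12] addr=0x147 blk=20 s=4: L1-HIT | VC [25, 17, 52]
  [13] addr=0xd9 blk=13 s=5: MISS | VC [25, 17, 52, 37]
  [14] addr=0x15e blk=21 s=5: MISS | VC [25, 17, 52, 37, 13]
  [15] addr=0xd0 blk=13 s=5: VC-HIT | VC [25, 17, 52, 37, 21]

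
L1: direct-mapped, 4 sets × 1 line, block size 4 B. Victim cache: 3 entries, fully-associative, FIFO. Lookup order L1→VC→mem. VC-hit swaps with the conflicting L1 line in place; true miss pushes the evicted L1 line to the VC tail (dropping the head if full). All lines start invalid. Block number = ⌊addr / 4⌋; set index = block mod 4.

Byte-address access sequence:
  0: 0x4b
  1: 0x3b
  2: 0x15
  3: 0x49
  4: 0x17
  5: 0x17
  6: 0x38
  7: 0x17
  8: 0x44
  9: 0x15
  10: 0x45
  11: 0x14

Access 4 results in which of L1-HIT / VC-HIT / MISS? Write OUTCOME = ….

OUTCOME = L1-HIT

#0 0x4b→b18/s2 MISS; vc=[]
#1 0x3b→b14/s2 MISS; vc=[18]
#2 0x15→b5/s1 MISS; vc=[18]
#3 0x49→b18/s2 VC-HIT; vc=[14]
#4 0x17→b5/s1 L1-HIT; vc=[14]
#5 0x17→b5/s1 L1-HIT; vc=[14]
#6 0x38→b14/s2 VC-HIT; vc=[18]
#7 0x17→b5/s1 L1-HIT; vc=[18]
#8 0x44→b17/s1 MISS; vc=[18,5]
#9 0x15→b5/s1 VC-HIT; vc=[18,17]
#10 0x45→b17/s1 VC-HIT; vc=[18,5]
#11 0x14→b5/s1 VC-HIT; vc=[18,17]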